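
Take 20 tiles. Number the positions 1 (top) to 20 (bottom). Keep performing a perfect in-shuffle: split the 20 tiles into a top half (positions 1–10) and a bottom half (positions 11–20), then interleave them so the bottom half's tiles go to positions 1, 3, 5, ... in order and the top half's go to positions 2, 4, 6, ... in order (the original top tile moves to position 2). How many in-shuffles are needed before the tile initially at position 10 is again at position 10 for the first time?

Follow position 10 under repeated in-shuffles:
10 → 20 → 19 → 17 → 13 → 5 → 10
It first returns after 6 in-shuffles.

6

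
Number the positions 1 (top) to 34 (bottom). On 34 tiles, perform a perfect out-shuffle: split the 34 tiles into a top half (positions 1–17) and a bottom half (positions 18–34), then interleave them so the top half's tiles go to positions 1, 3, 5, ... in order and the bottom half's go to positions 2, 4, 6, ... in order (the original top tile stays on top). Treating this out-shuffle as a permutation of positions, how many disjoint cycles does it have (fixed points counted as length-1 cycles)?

Trace each unvisited position around until it returns:
(1) (2 3 5 9 17 33 32 30 26 18) (4 7 13 25 16 31 28 22 10 19) (6 11 21 8 15 29 24 14 27 20) (12 23) (34)
6 cycles in total.

6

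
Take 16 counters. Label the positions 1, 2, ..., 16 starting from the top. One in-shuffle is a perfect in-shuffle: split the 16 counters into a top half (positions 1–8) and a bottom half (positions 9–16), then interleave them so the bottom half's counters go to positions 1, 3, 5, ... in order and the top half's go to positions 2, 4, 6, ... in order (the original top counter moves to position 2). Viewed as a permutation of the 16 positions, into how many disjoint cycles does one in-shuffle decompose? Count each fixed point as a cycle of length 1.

Trace each unvisited position around until it returns:
(1 2 4 8 16 15 13 9) (3 6 12 7 14 11 5 10)
2 cycles in total.

2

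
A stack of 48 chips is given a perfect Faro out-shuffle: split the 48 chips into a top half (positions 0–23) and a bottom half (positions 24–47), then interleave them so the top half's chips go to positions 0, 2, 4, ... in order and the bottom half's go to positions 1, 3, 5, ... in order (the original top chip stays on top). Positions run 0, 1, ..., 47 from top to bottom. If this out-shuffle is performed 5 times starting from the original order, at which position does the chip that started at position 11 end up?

Track the chip's position through each out-shuffle:
11 → 22 → 44 → 41 → 35 → 23

23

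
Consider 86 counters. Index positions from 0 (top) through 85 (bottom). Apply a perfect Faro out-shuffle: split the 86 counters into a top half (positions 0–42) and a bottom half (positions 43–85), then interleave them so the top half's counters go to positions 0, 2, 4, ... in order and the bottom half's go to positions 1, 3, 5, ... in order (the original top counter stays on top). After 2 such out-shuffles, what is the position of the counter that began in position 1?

Track the counter's position through each out-shuffle:
1 → 2 → 4

4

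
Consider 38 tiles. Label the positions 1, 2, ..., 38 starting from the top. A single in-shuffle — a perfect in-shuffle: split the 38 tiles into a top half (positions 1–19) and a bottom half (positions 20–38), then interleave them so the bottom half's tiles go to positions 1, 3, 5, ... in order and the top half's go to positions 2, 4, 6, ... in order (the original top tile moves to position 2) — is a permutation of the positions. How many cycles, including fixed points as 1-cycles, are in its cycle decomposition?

4

Trace each unvisited position around until it returns:
(1 2 4 8 16 32 ... len 12) (3 6 12 24 9 18 ... len 12) (7 14 28 17 34 29 ... len 12) (13 26)
4 cycles in total.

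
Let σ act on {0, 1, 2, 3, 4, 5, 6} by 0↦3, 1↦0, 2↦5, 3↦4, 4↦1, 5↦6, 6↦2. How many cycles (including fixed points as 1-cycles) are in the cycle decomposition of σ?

2

Cycle decomposition: (0 3 4 1) (2 5 6).
2 cycles.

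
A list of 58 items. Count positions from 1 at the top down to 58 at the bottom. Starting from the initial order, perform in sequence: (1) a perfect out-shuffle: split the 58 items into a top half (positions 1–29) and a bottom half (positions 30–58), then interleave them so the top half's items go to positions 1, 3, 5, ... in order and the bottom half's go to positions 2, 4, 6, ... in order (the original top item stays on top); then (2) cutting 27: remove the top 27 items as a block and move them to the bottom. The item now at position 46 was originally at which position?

Undo the operations in reverse order, starting from position 46:
  undo op 2 (cut 27): 46 ← 15
  undo op 1 (out-shuffle, from top half): 15 ← 8
So the item at position 46 came from original position 8.

8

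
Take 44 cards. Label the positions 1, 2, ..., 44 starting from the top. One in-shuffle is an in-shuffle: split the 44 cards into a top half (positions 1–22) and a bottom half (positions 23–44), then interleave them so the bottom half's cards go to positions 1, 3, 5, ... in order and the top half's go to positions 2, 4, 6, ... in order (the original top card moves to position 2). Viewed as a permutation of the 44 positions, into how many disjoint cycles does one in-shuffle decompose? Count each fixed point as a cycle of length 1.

Trace each unvisited position around until it returns:
(1 2 4 8 16 32 ... len 12) (3 6 12 24) (5 10 20 40 35 25) (7 14 28 11 22 44 ... len 12) (9 18 36 27) (15 30) (21 42 39 33)
7 cycles in total.

7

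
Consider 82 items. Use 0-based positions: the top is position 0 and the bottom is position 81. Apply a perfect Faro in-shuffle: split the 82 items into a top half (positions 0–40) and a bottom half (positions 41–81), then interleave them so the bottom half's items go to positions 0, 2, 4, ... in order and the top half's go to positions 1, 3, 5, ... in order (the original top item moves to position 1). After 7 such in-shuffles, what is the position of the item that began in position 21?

76

Track the item's position through each in-shuffle:
21 → 43 → 4 → 9 → 19 → 39 → 79 → 76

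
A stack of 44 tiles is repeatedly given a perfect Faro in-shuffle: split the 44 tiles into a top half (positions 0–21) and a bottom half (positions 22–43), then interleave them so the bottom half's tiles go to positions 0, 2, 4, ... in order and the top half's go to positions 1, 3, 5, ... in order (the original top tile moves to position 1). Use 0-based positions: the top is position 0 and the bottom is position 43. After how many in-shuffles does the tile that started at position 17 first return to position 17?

4

Follow position 17 under repeated in-shuffles:
17 → 35 → 26 → 8 → 17
It first returns after 4 in-shuffles.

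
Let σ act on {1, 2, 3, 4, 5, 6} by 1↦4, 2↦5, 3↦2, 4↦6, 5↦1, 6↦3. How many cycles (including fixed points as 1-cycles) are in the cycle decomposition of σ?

Cycle decomposition: (1 4 6 3 2 5).
1 cycle.

1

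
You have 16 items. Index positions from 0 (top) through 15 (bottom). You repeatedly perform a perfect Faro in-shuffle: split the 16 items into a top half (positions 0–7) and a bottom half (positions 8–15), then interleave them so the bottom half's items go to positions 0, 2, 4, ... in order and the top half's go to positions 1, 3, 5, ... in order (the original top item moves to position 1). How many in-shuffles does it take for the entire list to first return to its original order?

8

The in-shuffle permutes the 16 positions with cycle lengths [8, 8].
Every item is home exactly when every cycle has completed a whole number of laps, i.e. after lcm(8) = 8 in-shuffles.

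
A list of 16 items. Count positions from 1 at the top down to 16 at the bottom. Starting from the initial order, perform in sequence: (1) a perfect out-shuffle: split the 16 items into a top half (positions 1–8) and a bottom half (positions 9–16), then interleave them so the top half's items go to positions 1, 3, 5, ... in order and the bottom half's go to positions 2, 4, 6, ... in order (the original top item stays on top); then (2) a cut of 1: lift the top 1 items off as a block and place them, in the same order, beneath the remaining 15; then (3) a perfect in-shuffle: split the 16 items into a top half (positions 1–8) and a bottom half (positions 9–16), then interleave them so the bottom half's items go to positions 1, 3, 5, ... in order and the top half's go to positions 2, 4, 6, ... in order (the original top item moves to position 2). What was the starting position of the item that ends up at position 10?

11

Undo the operations in reverse order, starting from position 10:
  undo op 3 (in-shuffle, from top half): 10 ← 5
  undo op 2 (cut 1): 5 ← 6
  undo op 1 (out-shuffle, from bottom half): 6 ← 11
So the item at position 10 came from original position 11.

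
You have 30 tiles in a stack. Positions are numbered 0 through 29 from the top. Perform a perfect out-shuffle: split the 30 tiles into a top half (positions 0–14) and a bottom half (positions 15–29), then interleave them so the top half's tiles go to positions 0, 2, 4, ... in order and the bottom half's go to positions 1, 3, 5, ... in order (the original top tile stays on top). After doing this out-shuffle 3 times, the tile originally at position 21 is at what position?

23

Track the tile's position through each out-shuffle:
21 → 13 → 26 → 23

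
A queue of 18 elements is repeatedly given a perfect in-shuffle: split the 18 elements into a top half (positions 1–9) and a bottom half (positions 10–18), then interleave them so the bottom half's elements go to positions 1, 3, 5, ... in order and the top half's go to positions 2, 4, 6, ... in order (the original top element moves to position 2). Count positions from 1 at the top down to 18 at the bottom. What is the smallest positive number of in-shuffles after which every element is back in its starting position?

The in-shuffle permutes the 18 positions with cycle lengths [18].
Every element is home exactly when every cycle has completed a whole number of laps, i.e. after lcm(18) = 18 in-shuffles.

18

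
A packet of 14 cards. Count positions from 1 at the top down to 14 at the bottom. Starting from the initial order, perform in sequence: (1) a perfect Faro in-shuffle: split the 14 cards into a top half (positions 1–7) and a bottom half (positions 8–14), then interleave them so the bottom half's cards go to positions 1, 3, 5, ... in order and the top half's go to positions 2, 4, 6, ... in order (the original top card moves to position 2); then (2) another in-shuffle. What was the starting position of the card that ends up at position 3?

Undo the operations in reverse order, starting from position 3:
  undo op 2 (in-shuffle, from bottom half): 3 ← 9
  undo op 1 (in-shuffle, from bottom half): 9 ← 12
So the card at position 3 came from original position 12.

12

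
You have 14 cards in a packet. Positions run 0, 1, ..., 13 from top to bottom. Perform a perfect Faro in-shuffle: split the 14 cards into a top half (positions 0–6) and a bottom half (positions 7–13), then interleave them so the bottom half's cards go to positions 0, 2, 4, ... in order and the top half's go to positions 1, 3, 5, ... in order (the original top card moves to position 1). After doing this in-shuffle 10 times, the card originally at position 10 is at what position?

Track the card's position through each in-shuffle:
10 → 6 → 13 → 12 → 10 → 6 → 13 → 12 → 10 → 6 → 13

13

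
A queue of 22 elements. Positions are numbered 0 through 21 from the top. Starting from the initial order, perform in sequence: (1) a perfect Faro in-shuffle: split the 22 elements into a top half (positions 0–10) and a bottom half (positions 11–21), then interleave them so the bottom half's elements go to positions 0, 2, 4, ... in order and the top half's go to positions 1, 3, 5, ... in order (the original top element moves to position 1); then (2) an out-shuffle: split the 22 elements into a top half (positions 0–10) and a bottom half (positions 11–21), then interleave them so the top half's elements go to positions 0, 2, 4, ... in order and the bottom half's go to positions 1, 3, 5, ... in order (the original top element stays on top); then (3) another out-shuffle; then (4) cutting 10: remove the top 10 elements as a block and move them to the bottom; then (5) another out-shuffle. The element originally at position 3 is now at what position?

17

Track the element from position 3 forward through each operation:
  after op 1 (in-shuffle): 3 → 7
  after op 2 (out-shuffle): 7 → 14
  after op 3 (out-shuffle): 14 → 7
  after op 4 (cut 10): 7 → 19
  after op 5 (out-shuffle): 19 → 17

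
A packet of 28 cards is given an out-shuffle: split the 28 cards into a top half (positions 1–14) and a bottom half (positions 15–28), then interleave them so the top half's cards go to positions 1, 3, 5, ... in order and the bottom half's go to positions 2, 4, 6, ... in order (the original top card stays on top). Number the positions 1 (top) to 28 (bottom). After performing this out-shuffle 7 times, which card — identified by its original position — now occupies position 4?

16

Work backwards from position 4, undoing one out-shuffle at a time:
4 ← 16 ← 22 ← 25 ← 13 ← 7 ← 4 ← 16
So the card now at position 4 started at position 16.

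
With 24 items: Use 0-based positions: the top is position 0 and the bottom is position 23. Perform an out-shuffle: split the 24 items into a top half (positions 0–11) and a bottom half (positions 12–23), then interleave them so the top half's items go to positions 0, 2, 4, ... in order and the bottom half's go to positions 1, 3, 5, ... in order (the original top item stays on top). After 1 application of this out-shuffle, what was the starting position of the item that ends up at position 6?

Work backwards from position 6, undoing one out-shuffle at a time:
6 ← 3
So the item now at position 6 started at position 3.

3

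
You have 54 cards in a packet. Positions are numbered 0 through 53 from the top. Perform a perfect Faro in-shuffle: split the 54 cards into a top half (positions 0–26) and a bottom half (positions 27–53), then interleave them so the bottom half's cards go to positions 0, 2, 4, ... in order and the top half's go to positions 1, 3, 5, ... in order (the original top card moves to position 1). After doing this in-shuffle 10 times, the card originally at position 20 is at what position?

Track the card's position through each in-shuffle:
20 → 41 → 28 → 2 → 5 → 11 → 23 → 47 → 40 → 26 → 53

53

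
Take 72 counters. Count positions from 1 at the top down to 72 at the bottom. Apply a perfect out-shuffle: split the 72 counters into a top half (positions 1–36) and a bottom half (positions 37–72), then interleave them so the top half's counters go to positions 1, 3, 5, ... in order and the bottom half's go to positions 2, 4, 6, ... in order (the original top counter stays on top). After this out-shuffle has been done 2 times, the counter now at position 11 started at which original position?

39

Work backwards from position 11, undoing one out-shuffle at a time:
11 ← 6 ← 39
So the counter now at position 11 started at position 39.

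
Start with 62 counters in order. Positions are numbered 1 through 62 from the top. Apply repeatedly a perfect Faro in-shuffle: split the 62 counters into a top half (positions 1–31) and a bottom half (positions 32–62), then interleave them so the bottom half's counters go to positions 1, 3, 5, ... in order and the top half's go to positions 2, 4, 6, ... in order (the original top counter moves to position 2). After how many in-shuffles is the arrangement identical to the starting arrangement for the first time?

6

The in-shuffle permutes the 62 positions with cycle lengths [2, 3, 3, 6, 6, 6, 6, 6, 6, 6, 6, 6].
Every counter is home exactly when every cycle has completed a whole number of laps, i.e. after lcm(2, 3, 6) = 6 in-shuffles.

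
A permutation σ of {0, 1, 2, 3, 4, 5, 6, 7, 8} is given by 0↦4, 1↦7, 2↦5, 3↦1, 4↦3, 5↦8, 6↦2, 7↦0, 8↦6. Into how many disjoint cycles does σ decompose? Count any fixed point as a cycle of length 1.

Cycle decomposition: (0 4 3 1 7) (2 5 8 6).
2 cycles.

2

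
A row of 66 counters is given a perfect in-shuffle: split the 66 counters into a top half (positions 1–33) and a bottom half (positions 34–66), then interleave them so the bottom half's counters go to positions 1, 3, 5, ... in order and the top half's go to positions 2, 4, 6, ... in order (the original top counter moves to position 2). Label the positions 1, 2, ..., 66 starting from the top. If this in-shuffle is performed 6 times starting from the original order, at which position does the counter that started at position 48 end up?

Track the counter's position through each in-shuffle:
48 → 29 → 58 → 49 → 31 → 62 → 57

57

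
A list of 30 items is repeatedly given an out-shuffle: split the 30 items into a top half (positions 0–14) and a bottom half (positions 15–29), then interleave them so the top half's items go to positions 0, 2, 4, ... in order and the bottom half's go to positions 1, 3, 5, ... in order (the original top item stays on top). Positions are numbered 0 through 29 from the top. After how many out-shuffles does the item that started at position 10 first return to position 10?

Follow position 10 under repeated out-shuffles:
10 → 20 → 11 → 22 → 15 → 1 → 2 → 4 → ... → 10 (length 28)
It first returns after 28 out-shuffles.

28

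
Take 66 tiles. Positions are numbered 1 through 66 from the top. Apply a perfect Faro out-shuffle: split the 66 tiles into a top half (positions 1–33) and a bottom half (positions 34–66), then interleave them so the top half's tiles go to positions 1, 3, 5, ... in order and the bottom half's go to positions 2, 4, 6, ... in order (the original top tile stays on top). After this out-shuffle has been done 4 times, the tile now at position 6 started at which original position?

46

Work backwards from position 6, undoing one out-shuffle at a time:
6 ← 36 ← 51 ← 26 ← 46
So the tile now at position 6 started at position 46.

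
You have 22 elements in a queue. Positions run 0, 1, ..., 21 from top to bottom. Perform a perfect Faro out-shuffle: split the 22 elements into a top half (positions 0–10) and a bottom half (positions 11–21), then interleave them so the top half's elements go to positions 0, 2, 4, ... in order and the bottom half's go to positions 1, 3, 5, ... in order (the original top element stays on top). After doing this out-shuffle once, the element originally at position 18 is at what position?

15

Track the element's position through each out-shuffle:
18 → 15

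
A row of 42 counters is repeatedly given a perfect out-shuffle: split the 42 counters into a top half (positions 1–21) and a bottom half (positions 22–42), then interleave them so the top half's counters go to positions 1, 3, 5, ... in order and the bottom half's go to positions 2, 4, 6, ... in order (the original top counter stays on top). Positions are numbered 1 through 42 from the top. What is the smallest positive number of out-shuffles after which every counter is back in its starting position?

20

The out-shuffle permutes the 42 positions with cycle lengths [1, 1, 20, 20].
Every counter is home exactly when every cycle has completed a whole number of laps, i.e. after lcm(1, 20) = 20 out-shuffles.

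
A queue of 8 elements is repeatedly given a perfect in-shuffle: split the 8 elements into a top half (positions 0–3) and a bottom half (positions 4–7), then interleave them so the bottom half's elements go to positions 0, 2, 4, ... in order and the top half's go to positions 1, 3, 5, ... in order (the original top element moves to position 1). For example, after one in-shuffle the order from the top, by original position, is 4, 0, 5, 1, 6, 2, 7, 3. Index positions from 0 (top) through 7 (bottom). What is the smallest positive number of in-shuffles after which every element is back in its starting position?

The in-shuffle permutes the 8 positions with cycle lengths [2, 6].
Every element is home exactly when every cycle has completed a whole number of laps, i.e. after lcm(2, 6) = 6 in-shuffles.

6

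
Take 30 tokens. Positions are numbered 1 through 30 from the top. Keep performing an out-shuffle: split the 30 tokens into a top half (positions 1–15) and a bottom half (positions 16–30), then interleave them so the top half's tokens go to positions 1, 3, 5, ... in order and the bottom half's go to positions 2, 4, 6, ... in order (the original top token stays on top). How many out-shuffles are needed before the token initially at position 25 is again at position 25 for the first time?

Follow position 25 under repeated out-shuffles:
25 → 20 → 10 → 19 → 8 → 15 → 29 → 28 → ... → 25 (length 28)
It first returns after 28 out-shuffles.

28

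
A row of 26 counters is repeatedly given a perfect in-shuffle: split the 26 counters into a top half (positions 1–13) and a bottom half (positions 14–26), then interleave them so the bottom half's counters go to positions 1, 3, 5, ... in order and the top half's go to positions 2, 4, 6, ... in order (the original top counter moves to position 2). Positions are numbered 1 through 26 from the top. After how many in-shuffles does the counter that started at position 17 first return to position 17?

Follow position 17 under repeated in-shuffles:
17 → 7 → 14 → 1 → 2 → 4 → 8 → 16 → 5 → 10 → 20 → 13 → 26 → 25 → 23 → 19 → 11 → 22 → 17
It first returns after 18 in-shuffles.

18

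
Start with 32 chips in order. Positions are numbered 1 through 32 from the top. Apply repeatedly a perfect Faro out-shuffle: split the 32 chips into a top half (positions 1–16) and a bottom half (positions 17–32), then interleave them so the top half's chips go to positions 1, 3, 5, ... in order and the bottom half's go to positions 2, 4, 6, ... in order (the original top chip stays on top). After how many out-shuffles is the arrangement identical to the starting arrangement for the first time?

The out-shuffle permutes the 32 positions with cycle lengths [1, 1, 5, 5, 5, 5, 5, 5].
Every chip is home exactly when every cycle has completed a whole number of laps, i.e. after lcm(1, 5) = 5 out-shuffles.

5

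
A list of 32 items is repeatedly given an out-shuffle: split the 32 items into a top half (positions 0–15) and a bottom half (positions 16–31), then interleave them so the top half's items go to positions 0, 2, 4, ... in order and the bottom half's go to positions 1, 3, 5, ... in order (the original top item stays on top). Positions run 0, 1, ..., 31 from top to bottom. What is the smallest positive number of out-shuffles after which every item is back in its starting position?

5

The out-shuffle permutes the 32 positions with cycle lengths [1, 1, 5, 5, 5, 5, 5, 5].
Every item is home exactly when every cycle has completed a whole number of laps, i.e. after lcm(1, 5) = 5 out-shuffles.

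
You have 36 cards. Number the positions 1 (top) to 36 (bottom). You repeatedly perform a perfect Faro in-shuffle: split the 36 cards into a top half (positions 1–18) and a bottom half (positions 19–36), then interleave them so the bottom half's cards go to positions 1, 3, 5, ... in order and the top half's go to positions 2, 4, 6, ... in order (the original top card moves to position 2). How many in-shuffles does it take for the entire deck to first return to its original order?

36

The in-shuffle permutes the 36 positions with cycle lengths [36].
Every card is home exactly when every cycle has completed a whole number of laps, i.e. after lcm(36) = 36 in-shuffles.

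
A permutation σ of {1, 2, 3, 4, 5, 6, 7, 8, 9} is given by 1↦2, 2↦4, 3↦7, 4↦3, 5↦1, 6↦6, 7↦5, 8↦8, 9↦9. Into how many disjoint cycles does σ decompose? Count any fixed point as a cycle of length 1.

Cycle decomposition: (1 2 4 3 7 5) (6) (8) (9).
4 cycles.

4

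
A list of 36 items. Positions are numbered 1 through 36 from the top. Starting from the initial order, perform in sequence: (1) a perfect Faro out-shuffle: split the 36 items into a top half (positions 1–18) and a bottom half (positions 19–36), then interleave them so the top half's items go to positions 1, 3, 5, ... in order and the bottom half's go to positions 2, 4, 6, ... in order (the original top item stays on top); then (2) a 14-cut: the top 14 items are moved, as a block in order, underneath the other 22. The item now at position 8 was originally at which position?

29

Undo the operations in reverse order, starting from position 8:
  undo op 2 (cut 14): 8 ← 22
  undo op 1 (out-shuffle, from bottom half): 22 ← 29
So the item at position 8 came from original position 29.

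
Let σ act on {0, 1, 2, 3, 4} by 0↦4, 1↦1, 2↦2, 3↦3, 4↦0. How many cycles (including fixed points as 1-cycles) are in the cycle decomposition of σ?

Cycle decomposition: (0 4) (1) (2) (3).
4 cycles.

4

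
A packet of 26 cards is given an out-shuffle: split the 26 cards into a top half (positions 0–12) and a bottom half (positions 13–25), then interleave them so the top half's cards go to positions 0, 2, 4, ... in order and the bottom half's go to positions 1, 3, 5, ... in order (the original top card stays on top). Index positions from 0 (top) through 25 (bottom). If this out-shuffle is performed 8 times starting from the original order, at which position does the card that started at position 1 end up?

Track the card's position through each out-shuffle:
1 → 2 → 4 → 8 → 16 → 7 → 14 → 3 → 6

6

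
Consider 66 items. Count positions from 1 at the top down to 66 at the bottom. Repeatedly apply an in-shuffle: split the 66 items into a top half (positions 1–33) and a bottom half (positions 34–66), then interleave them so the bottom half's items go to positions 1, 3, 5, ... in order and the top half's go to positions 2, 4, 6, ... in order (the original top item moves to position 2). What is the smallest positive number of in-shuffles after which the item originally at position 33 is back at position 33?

66

Follow position 33 under repeated in-shuffles:
33 → 66 → 65 → 63 → 59 → 51 → 35 → 3 → ... → 33 (length 66)
It first returns after 66 in-shuffles.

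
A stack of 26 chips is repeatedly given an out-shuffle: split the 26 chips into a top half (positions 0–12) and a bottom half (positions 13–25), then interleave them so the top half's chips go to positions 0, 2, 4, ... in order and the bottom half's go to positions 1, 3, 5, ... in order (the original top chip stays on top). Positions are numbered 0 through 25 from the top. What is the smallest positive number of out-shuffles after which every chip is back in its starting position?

20

The out-shuffle permutes the 26 positions with cycle lengths [1, 1, 4, 20].
Every chip is home exactly when every cycle has completed a whole number of laps, i.e. after lcm(1, 4, 20) = 20 out-shuffles.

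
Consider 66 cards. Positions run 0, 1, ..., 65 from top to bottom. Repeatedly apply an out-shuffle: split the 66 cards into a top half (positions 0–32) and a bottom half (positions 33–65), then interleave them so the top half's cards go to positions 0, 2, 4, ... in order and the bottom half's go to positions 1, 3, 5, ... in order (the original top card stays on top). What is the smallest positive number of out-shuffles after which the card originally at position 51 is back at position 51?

12

Follow position 51 under repeated out-shuffles:
51 → 37 → 9 → 18 → 36 → 7 → 14 → 28 → 56 → 47 → 29 → 58 → 51
It first returns after 12 out-shuffles.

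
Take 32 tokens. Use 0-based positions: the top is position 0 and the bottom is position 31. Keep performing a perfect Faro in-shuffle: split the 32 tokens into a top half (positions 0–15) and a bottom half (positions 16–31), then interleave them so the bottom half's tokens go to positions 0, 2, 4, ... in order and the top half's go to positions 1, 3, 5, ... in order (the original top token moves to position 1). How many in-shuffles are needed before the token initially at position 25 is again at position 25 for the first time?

Follow position 25 under repeated in-shuffles:
25 → 18 → 4 → 9 → 19 → 6 → 13 → 27 → 22 → 12 → 25
It first returns after 10 in-shuffles.

10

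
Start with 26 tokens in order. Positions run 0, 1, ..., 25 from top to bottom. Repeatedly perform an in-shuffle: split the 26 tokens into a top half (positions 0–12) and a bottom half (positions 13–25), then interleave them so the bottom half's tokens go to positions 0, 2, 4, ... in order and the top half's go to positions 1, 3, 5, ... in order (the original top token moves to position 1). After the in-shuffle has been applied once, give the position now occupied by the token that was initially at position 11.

Track the token's position through each in-shuffle:
11 → 23

23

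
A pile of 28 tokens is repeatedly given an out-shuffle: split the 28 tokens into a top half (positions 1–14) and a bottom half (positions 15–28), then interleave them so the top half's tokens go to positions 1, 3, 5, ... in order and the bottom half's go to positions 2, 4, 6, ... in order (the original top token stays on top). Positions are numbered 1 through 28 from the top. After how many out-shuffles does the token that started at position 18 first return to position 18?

Follow position 18 under repeated out-shuffles:
18 → 8 → 15 → 2 → 3 → 5 → 9 → 17 → 6 → 11 → 21 → 14 → 27 → 26 → 24 → 20 → 12 → 23 → 18
It first returns after 18 out-shuffles.

18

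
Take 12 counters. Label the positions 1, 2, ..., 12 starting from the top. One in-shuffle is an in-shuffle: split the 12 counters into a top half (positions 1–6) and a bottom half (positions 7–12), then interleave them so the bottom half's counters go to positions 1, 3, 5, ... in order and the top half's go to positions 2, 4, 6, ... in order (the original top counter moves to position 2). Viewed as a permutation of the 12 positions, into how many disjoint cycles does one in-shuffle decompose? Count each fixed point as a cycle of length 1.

1

Trace each unvisited position around until it returns:
(1 2 4 8 3 6 ... len 12)
1 cycle in total.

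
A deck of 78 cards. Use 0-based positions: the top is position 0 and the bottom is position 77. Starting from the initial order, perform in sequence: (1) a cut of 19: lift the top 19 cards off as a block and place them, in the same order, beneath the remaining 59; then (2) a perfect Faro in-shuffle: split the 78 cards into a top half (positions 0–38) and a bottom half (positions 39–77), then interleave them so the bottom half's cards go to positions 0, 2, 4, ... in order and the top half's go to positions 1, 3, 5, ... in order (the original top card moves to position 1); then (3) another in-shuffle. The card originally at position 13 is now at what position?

54

Track the card from position 13 forward through each operation:
  after op 1 (cut 19): 13 → 72
  after op 2 (in-shuffle): 72 → 66
  after op 3 (in-shuffle): 66 → 54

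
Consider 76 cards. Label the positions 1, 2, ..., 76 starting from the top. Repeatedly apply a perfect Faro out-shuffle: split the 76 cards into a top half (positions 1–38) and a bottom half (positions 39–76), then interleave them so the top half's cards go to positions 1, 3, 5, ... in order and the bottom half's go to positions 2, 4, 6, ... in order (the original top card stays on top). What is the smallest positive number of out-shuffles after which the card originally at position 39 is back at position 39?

20

Follow position 39 under repeated out-shuffles:
39 → 2 → 3 → 5 → 9 → 17 → 33 → 65 → 54 → 32 → 63 → 50 → 24 → 47 → 18 → 35 → 69 → 62 → 48 → 20 → 39
It first returns after 20 out-shuffles.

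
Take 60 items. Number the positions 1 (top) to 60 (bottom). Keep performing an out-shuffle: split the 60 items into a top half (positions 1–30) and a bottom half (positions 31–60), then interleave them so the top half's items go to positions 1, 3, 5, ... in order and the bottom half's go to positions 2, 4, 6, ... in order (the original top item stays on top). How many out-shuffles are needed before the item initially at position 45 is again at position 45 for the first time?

Follow position 45 under repeated out-shuffles:
45 → 30 → 59 → 58 → 56 → 52 → 44 → 28 → ... → 45 (length 58)
It first returns after 58 out-shuffles.

58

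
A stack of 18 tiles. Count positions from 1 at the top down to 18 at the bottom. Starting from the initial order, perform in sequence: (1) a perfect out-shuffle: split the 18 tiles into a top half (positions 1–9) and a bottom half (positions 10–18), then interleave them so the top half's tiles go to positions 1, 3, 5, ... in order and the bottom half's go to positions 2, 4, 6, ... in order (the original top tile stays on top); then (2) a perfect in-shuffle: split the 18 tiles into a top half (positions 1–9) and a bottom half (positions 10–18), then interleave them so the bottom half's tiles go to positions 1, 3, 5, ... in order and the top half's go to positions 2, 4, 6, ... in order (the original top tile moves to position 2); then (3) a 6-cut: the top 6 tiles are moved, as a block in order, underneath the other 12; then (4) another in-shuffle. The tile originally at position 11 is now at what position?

Track the tile from position 11 forward through each operation:
  after op 1 (out-shuffle): 11 → 4
  after op 2 (in-shuffle): 4 → 8
  after op 3 (cut 6): 8 → 2
  after op 4 (in-shuffle): 2 → 4

4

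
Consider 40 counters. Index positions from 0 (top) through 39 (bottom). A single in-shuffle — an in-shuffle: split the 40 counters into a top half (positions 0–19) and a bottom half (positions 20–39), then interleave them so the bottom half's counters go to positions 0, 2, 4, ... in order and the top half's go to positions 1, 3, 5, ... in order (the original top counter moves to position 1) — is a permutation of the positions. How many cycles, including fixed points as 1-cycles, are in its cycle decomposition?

2

Trace each unvisited position around until it returns:
(0 1 3 7 15 31 ... len 20) (2 5 11 23 6 13 ... len 20)
2 cycles in total.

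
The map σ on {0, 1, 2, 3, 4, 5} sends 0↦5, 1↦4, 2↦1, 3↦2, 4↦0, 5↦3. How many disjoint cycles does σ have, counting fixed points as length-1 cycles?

1

Cycle decomposition: (0 5 3 2 1 4).
1 cycle.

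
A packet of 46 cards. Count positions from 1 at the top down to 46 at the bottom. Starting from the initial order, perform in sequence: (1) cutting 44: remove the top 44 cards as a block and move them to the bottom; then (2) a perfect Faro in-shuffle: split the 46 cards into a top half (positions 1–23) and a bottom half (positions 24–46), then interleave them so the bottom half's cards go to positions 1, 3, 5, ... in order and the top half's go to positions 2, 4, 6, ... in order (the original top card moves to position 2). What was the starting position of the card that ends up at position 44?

Undo the operations in reverse order, starting from position 44:
  undo op 2 (in-shuffle, from top half): 44 ← 22
  undo op 1 (cut 44): 22 ← 20
So the card at position 44 came from original position 20.

20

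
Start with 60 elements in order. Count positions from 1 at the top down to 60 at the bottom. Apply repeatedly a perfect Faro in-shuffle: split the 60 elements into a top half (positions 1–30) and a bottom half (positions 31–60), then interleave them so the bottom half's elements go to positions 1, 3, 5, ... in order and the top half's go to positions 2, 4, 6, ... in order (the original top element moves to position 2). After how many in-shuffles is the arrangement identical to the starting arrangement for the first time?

60

The in-shuffle permutes the 60 positions with cycle lengths [60].
Every element is home exactly when every cycle has completed a whole number of laps, i.e. after lcm(60) = 60 in-shuffles.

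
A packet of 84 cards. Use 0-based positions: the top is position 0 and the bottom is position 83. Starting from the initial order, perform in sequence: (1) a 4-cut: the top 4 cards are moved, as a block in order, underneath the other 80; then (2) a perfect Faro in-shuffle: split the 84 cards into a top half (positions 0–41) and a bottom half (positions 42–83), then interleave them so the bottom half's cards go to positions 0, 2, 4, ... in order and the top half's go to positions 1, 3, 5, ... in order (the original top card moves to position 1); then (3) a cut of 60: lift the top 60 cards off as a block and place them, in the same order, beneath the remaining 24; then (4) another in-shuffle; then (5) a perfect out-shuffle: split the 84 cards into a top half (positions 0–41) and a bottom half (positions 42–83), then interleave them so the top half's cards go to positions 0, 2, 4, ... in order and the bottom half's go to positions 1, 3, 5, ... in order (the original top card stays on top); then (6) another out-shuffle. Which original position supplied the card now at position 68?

Undo the operations in reverse order, starting from position 68:
  undo op 6 (out-shuffle, from top half): 68 ← 34
  undo op 5 (out-shuffle, from top half): 34 ← 17
  undo op 4 (in-shuffle, from top half): 17 ← 8
  undo op 3 (cut 60): 8 ← 68
  undo op 2 (in-shuffle, from bottom half): 68 ← 76
  undo op 1 (cut 4): 76 ← 80
So the card at position 68 came from original position 80.

80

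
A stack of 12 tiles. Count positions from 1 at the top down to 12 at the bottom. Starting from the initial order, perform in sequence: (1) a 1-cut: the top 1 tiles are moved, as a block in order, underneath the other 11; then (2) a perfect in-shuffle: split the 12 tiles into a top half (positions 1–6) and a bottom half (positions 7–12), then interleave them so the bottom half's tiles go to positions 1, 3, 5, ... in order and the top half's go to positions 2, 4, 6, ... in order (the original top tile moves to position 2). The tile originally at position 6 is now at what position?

10

Track the tile from position 6 forward through each operation:
  after op 1 (cut 1): 6 → 5
  after op 2 (in-shuffle): 5 → 10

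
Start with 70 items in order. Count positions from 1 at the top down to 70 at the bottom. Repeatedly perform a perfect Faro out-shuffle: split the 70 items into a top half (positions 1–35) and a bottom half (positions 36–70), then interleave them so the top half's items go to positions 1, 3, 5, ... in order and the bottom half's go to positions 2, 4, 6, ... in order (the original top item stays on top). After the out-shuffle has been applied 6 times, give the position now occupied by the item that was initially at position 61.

46

Track the item's position through each out-shuffle:
61 → 52 → 34 → 67 → 64 → 58 → 46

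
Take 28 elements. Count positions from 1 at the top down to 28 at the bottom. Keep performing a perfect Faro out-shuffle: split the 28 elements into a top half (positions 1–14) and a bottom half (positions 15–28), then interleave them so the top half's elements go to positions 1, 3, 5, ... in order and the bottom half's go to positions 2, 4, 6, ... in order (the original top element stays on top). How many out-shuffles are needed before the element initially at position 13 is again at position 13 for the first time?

6

Follow position 13 under repeated out-shuffles:
13 → 25 → 22 → 16 → 4 → 7 → 13
It first returns after 6 out-shuffles.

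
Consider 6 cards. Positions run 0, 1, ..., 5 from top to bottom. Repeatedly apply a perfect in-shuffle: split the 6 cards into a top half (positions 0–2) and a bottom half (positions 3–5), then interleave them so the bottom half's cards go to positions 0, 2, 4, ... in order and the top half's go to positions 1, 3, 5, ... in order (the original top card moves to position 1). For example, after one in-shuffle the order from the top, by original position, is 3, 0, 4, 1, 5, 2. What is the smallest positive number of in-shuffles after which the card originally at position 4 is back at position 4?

Follow position 4 under repeated in-shuffles:
4 → 2 → 5 → 4
It first returns after 3 in-shuffles.

3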